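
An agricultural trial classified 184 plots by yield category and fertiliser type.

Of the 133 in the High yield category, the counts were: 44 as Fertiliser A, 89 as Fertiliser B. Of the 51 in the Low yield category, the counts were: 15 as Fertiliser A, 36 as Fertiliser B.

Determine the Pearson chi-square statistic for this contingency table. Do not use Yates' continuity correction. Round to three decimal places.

0.228

Row totals: 133, 51. Column totals: 59, 125. Grand total N = 184.
Expected counts (row total × column total / N):
  High yield, Fertiliser A: 133×59/184 = 42.6467
  High yield, Fertiliser B: 133×125/184 = 90.3533
  Low yield, Fertiliser A: 51×59/184 = 16.3533
  Low yield, Fertiliser B: 51×125/184 = 34.6467
Contributions (O − E)²/E:
  (44 − 42.6467)²/42.6467 = 0.0429
  (89 − 90.3533)²/90.3533 = 0.0203
  (15 − 16.3533)²/16.3533 = 0.1120
  (36 − 34.6467)²/34.6467 = 0.0529
χ² = 0.0429 + 0.0203 + 0.1120 + 0.0529 = 0.228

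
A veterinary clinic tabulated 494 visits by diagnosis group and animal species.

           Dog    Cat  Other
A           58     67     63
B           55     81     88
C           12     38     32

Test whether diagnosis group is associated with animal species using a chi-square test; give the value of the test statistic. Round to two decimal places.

Row totals: 188, 224, 82. Column totals: 125, 186, 183. Grand total N = 494.
Expected counts (row total × column total / N):
  A, Dog: 188×125/494 = 47.571
  A, Cat: 188×186/494 = 70.785
  A, Other: 188×183/494 = 69.644
  B, Dog: 224×125/494 = 56.680
  B, Cat: 224×186/494 = 84.340
  B, Other: 224×183/494 = 82.980
  C, Dog: 82×125/494 = 20.749
  C, Cat: 82×186/494 = 30.874
  C, Other: 82×183/494 = 30.377
Contributions (O − E)²/E:
  (58 − 47.571)²/47.571 = 2.2864
  (67 − 70.785)²/70.785 = 0.2024
  (63 − 69.644)²/69.644 = 0.6338
  (55 − 56.680)²/56.680 = 0.0498
  (81 − 84.340)²/84.340 = 0.1323
  (88 − 82.980)²/82.980 = 0.3037
  (12 − 20.749)²/20.749 = 3.6891
  (38 − 30.874)²/30.874 = 1.6447
  (32 − 30.377)²/30.377 = 0.0867
χ² = 2.2864 + 0.2024 + 0.6338 + 0.0498 + 0.1323 + 0.3037 + 3.6891 + 1.6447 + 0.0867 = 9.03

9.03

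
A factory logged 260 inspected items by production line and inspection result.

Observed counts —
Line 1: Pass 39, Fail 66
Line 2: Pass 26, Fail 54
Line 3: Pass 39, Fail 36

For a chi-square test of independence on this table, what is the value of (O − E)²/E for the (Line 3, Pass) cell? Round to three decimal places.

Row total (Line 3) = 75; column total (Pass) = 104; N = 260.
Expected count E = 75 × 104 / 260 = 30.0000.
Contribution = (O − E)²/E = (39 − 30.0000)² / 30.0000 = 2.700.

2.700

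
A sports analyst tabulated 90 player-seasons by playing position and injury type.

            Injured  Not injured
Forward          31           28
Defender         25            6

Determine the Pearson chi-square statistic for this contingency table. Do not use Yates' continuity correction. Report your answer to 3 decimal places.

6.828

Row totals: 59, 31. Column totals: 56, 34. Grand total N = 90.
Expected counts (row total × column total / N):
  Forward, Injured: 59×56/90 = 36.7111
  Forward, Not injured: 59×34/90 = 22.2889
  Defender, Injured: 31×56/90 = 19.2889
  Defender, Not injured: 31×34/90 = 11.7111
Contributions (O − E)²/E:
  (31 − 36.7111)²/36.7111 = 0.8885
  (28 − 22.2889)²/22.2889 = 1.4634
  (25 − 19.2889)²/19.2889 = 1.6910
  (6 − 11.7111)²/11.7111 = 2.7851
χ² = 0.8885 + 1.4634 + 1.6910 + 2.7851 = 6.828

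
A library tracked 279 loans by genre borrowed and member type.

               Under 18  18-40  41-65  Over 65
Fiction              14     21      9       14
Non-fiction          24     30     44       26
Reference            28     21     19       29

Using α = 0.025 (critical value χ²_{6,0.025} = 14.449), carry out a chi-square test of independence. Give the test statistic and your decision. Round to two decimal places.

Row totals: 58, 124, 97. Column totals: 66, 72, 72, 69. Grand total N = 279.
Expected counts (row total × column total / N):
  Fiction, Under 18: 58×66/279 = 13.720
  Fiction, 18-40: 58×72/279 = 14.968
  Fiction, 41-65: 58×72/279 = 14.968
  Fiction, Over 65: 58×69/279 = 14.344
  Non-fiction, Under 18: 124×66/279 = 29.333
  Non-fiction, 18-40: 124×72/279 = 32.000
  Non-fiction, 41-65: 124×72/279 = 32.000
  Non-fiction, Over 65: 124×69/279 = 30.667
  Reference, Under 18: 97×66/279 = 22.946
  Reference, 18-40: 97×72/279 = 25.032
  Reference, 41-65: 97×72/279 = 25.032
  Reference, Over 65: 97×69/279 = 23.989
Contributions (O − E)²/E:
  (14 − 13.720)²/13.720 = 0.0057
  (21 − 14.968)²/14.968 = 2.4309
  (9 − 14.968)²/14.968 = 2.3795
  (14 − 14.344)²/14.344 = 0.0082
  (24 − 29.333)²/29.333 = 0.9696
  (30 − 32.000)²/32.000 = 0.1250
  (44 − 32.000)²/32.000 = 4.5000
  (26 − 30.667)²/30.667 = 0.7102
  (28 − 22.946)²/22.946 = 1.1132
  (21 − 25.032)²/25.032 = 0.6494
  (19 − 25.032)²/25.032 = 1.4535
  (29 − 23.989)²/23.989 = 1.0467
χ² = 0.0057 + 2.4309 + 2.3795 + 0.0082 + 0.9696 + 0.1250 + 4.5000 + 0.7102 + 1.1132 + 0.6494 + 1.4535 + 1.0467 = 15.39
df = (3−1)(4−1) = 6. Since 15.39 > 14.449, reject the null hypothesis of independence at α = 0.025.

15.39; reject H₀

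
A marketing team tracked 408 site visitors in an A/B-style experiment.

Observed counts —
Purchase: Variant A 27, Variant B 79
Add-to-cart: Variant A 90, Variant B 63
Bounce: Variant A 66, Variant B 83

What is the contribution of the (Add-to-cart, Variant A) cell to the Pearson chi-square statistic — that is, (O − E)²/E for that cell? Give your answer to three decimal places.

6.658

Row total (Add-to-cart) = 153; column total (Variant A) = 183; N = 408.
Expected count E = 153 × 183 / 408 = 68.6250.
Contribution = (O − E)²/E = (90 − 68.6250)² / 68.6250 = 6.658.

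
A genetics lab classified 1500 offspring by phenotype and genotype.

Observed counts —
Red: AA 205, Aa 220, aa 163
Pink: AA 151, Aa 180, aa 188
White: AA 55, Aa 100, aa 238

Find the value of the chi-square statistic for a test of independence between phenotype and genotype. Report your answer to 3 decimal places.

115.394

Row totals: 588, 519, 393. Column totals: 411, 500, 589. Grand total N = 1500.
Expected counts (row total × column total / N):
  Red, AA: 588×411/1500 = 161.1120
  Red, Aa: 588×500/1500 = 196.0000
  Red, aa: 588×589/1500 = 230.8880
  Pink, AA: 519×411/1500 = 142.2060
  Pink, Aa: 519×500/1500 = 173.0000
  Pink, aa: 519×589/1500 = 203.7940
  White, AA: 393×411/1500 = 107.6820
  White, Aa: 393×500/1500 = 131.0000
  White, aa: 393×589/1500 = 154.3180
Contributions (O − E)²/E:
  (205 − 161.1120)²/161.1120 = 11.9554
  (220 − 196.0000)²/196.0000 = 2.9388
  (163 − 230.8880)²/230.8880 = 19.9611
  (151 − 142.2060)²/142.2060 = 0.5438
  (180 − 173.0000)²/173.0000 = 0.2832
  (188 − 203.7940)²/203.7940 = 1.2240
  (55 − 107.6820)²/107.6820 = 25.7740
  (100 − 131.0000)²/131.0000 = 7.3359
  (238 − 154.3180)²/154.3180 = 45.3782
χ² = 11.9554 + 2.9388 + 19.9611 + 0.5438 + 0.2832 + 1.2240 + 25.7740 + 7.3359 + 45.3782 = 115.394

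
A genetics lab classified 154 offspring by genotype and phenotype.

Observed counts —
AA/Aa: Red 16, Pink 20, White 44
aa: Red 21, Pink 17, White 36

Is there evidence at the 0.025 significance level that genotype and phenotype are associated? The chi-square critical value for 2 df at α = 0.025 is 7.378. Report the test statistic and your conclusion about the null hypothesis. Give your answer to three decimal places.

Row totals: 80, 74. Column totals: 37, 37, 80. Grand total N = 154.
Expected counts (row total × column total / N):
  AA/Aa, Red: 80×37/154 = 19.2208
  AA/Aa, Pink: 80×37/154 = 19.2208
  AA/Aa, White: 80×80/154 = 41.5584
  aa, Red: 74×37/154 = 17.7792
  aa, Pink: 74×37/154 = 17.7792
  aa, White: 74×80/154 = 38.4416
Contributions (O − E)²/E:
  (16 − 19.2208)²/19.2208 = 0.5397
  (20 − 19.2208)²/19.2208 = 0.0316
  (44 − 41.5584)²/41.5584 = 0.1434
  (21 − 17.7792)²/17.7792 = 0.5835
  (17 − 17.7792)²/17.7792 = 0.0341
  (36 − 38.4416)²/38.4416 = 0.1551
χ² = 0.5397 + 0.0316 + 0.1434 + 0.5835 + 0.0341 + 0.1551 = 1.487
df = (2−1)(3−1) = 2. Since 1.487 < 7.378, fail to reject the null hypothesis of independence at α = 0.025.

1.487; fail to reject H₀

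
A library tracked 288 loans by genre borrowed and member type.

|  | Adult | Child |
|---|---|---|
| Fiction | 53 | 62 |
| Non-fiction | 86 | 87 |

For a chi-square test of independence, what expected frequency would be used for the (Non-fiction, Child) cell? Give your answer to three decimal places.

Row total (Non-fiction) = 173; column total (Child) = 149; grand total N = 288.
Expected count = (row total × column total) / N = 173 × 149 / 288 = 89.503.

89.503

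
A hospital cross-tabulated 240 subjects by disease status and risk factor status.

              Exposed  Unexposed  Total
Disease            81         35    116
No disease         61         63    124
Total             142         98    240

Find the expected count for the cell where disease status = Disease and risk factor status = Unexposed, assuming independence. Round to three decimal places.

47.367

Row total (Disease) = 116; column total (Unexposed) = 98; grand total N = 240.
Expected count = (row total × column total) / N = 116 × 98 / 240 = 47.367.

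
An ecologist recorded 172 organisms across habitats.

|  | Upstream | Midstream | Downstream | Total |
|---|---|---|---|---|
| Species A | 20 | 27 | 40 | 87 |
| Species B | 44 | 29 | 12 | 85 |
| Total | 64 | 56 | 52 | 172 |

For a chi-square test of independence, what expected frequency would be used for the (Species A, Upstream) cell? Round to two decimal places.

Row total (Species A) = 87; column total (Upstream) = 64; grand total N = 172.
Expected count = (row total × column total) / N = 87 × 64 / 172 = 32.37.

32.37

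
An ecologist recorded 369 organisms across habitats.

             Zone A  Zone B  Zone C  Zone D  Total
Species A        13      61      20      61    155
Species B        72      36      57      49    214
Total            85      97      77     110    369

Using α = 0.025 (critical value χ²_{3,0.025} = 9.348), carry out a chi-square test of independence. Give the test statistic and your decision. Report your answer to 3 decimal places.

58.548; reject H₀

Grand total N = 369.
Expected counts (row total × column total / N):
  Species A, Zone A: 155×85/369 = 35.7046
  Species A, Zone B: 155×97/369 = 40.7453
  Species A, Zone C: 155×77/369 = 32.3442
  Species A, Zone D: 155×110/369 = 46.2060
  Species B, Zone A: 214×85/369 = 49.2954
  Species B, Zone B: 214×97/369 = 56.2547
  Species B, Zone C: 214×77/369 = 44.6558
  Species B, Zone D: 214×110/369 = 63.7940
Contributions (O − E)²/E:
  (13 − 35.7046)²/35.7046 = 14.4379
  (61 − 40.7453)²/40.7453 = 10.0687
  (20 − 32.3442)²/32.3442 = 4.7112
  (61 − 46.2060)²/46.2060 = 4.7367
  (72 − 49.2954)²/49.2954 = 10.4573
  (36 − 56.2547)²/56.2547 = 7.2928
  (57 − 44.6558)²/44.6558 = 3.4123
  (49 − 63.7940)²/63.7940 = 3.4308
χ² = 14.4379 + 10.0687 + 4.7112 + 4.7367 + 10.4573 + 7.2928 + 3.4123 + 3.4308 = 58.548
df = (2−1)(4−1) = 3. Since 58.548 > 9.348, reject the null hypothesis of independence at α = 0.025.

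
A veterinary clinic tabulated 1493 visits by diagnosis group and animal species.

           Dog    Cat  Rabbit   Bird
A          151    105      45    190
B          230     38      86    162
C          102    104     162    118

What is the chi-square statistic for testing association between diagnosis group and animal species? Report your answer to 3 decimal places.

176.116

Row totals: 491, 516, 486. Column totals: 483, 247, 293, 470. Grand total N = 1493.
Expected counts (row total × column total / N):
  A, Dog: 491×483/1493 = 158.84327
  A, Cat: 491×247/1493 = 81.23041
  A, Rabbit: 491×293/1493 = 96.35834
  A, Bird: 491×470/1493 = 154.56798
  B, Dog: 516×483/1493 = 166.93101
  B, Cat: 516×247/1493 = 85.36638
  B, Rabbit: 516×293/1493 = 101.26457
  B, Bird: 516×470/1493 = 162.43804
  C, Dog: 486×483/1493 = 157.22572
  C, Cat: 486×247/1493 = 80.40322
  C, Rabbit: 486×293/1493 = 95.37709
  C, Bird: 486×470/1493 = 152.99397
Contributions (O − E)²/E:
  (151 − 158.84327)²/158.84327 = 0.3873
  (105 − 81.23041)²/81.23041 = 6.9554
  (45 − 96.35834)²/96.35834 = 27.3736
  (190 − 154.56798)²/154.56798 = 8.1222
  (230 − 166.93101)²/166.93101 = 23.8284
  (38 − 85.36638)²/85.36638 = 26.2817
  (86 − 101.26457)²/101.26457 = 2.3010
  (162 − 162.43804)²/162.43804 = 0.0012
  (102 − 157.22572)²/157.22572 = 19.3981
  (104 − 80.40322)²/80.40322 = 6.9252
  (162 − 95.37709)²/95.37709 = 46.5375
  (118 − 152.99397)²/152.99397 = 8.0041
χ² = 0.3873 + 6.9554 + 27.3736 + 8.1222 + 23.8284 + 26.2817 + 2.3010 + 0.0012 + 19.3981 + 6.9252 + 46.5375 + 8.0041 = 176.116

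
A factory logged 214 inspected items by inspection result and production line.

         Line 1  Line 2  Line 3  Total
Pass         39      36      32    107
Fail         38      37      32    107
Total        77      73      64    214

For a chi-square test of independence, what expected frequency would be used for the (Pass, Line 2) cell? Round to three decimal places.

Row total (Pass) = 107; column total (Line 2) = 73; grand total N = 214.
Expected count = (row total × column total) / N = 107 × 73 / 214 = 36.500.

36.500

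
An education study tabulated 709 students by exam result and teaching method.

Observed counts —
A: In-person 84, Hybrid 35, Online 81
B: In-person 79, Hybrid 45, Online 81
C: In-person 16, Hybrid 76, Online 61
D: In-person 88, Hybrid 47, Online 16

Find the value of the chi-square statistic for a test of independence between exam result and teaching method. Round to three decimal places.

114.426

Row totals: 200, 205, 153, 151. Column totals: 267, 203, 239. Grand total N = 709.
Expected counts (row total × column total / N):
  A, In-person: 200×267/709 = 75.31735
  A, Hybrid: 200×203/709 = 57.26375
  A, Online: 200×239/709 = 67.41890
  B, In-person: 205×267/709 = 77.20028
  B, Hybrid: 205×203/709 = 58.69535
  B, Online: 205×239/709 = 69.10437
  C, In-person: 153×267/709 = 57.61777
  C, Hybrid: 153×203/709 = 43.80677
  C, Online: 153×239/709 = 51.57546
  D, In-person: 151×267/709 = 56.86460
  D, Hybrid: 151×203/709 = 43.23413
  D, Online: 151×239/709 = 50.90127
Contributions (O − E)²/E:
  (84 − 75.31735)²/75.31735 = 1.0009
  (35 − 57.26375)²/57.26375 = 8.6560
  (81 − 67.41890)²/67.41890 = 2.7358
  (79 − 77.20028)²/77.20028 = 0.0420
  (45 − 58.69535)²/58.69535 = 3.1955
  (81 − 69.10437)²/69.10437 = 2.0477
  (16 − 57.61777)²/57.61777 = 30.0608
  (76 − 43.80677)²/43.80677 = 23.6585
  (61 − 51.57546)²/51.57546 = 1.7222
  (88 − 56.86460)²/56.86460 = 17.0477
  (47 − 43.23413)²/43.23413 = 0.3280
  (16 − 50.90127)²/50.90127 = 23.9306
χ² = 1.0009 + 8.6560 + 2.7358 + 0.0420 + 3.1955 + 2.0477 + 30.0608 + 23.6585 + 1.7222 + 17.0477 + 0.3280 + 23.9306 = 114.426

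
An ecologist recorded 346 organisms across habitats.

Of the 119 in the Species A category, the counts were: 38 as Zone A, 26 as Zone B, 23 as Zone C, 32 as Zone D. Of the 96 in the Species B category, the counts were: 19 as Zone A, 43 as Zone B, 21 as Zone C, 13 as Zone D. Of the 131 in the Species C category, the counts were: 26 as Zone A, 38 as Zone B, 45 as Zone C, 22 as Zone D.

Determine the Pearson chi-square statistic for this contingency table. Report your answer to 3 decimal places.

Row totals: 119, 96, 131. Column totals: 83, 107, 89, 67. Grand total N = 346.
Expected counts (row total × column total / N):
  Species A, Zone A: 119×83/346 = 28.54624
  Species A, Zone B: 119×107/346 = 36.80058
  Species A, Zone C: 119×89/346 = 30.60983
  Species A, Zone D: 119×67/346 = 23.04335
  Species B, Zone A: 96×83/346 = 23.02890
  Species B, Zone B: 96×107/346 = 29.68786
  Species B, Zone C: 96×89/346 = 24.69364
  Species B, Zone D: 96×67/346 = 18.58960
  Species C, Zone A: 131×83/346 = 31.42486
  Species C, Zone B: 131×107/346 = 40.51156
  Species C, Zone C: 131×89/346 = 33.69653
  Species C, Zone D: 131×67/346 = 25.36705
Contributions (O − E)²/E:
  (38 − 28.54624)²/28.54624 = 3.1308
  (26 − 36.80058)²/36.80058 = 3.1699
  (23 − 30.60983)²/30.60983 = 1.8919
  (32 − 23.04335)²/23.04335 = 3.4813
  (19 − 23.02890)²/23.02890 = 0.7049
  (43 − 29.68786)²/29.68786 = 5.9692
  (21 − 24.69364)²/24.69364 = 0.5525
  (13 − 18.58960)²/18.58960 = 1.6807
  (26 − 31.42486)²/31.42486 = 0.9365
  (38 − 40.51156)²/40.51156 = 0.1557
  (45 − 33.69653)²/33.69653 = 3.7917
  (22 − 25.36705)²/25.36705 = 0.4469
χ² = 3.1308 + 3.1699 + 1.8919 + 3.4813 + 0.7049 + 5.9692 + 0.5525 + 1.6807 + 0.9365 + 0.1557 + 3.7917 + 0.4469 = 25.912

25.912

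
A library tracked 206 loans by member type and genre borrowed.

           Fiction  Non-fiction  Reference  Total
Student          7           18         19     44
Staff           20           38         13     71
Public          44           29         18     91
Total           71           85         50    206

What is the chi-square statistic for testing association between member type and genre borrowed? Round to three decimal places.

23.116

Grand total N = 206.
Expected counts (row total × column total / N):
  Student, Fiction: 44×71/206 = 15.1650
  Student, Non-fiction: 44×85/206 = 18.1553
  Student, Reference: 44×50/206 = 10.6796
  Staff, Fiction: 71×71/206 = 24.4709
  Staff, Non-fiction: 71×85/206 = 29.2961
  Staff, Reference: 71×50/206 = 17.2330
  Public, Fiction: 91×71/206 = 31.3641
  Public, Non-fiction: 91×85/206 = 37.5485
  Public, Reference: 91×50/206 = 22.0874
Contributions (O − E)²/E:
  (7 − 15.1650)²/15.1650 = 4.3961
  (18 − 18.1553)²/18.1553 = 0.0013
  (19 − 10.6796)²/10.6796 = 6.4824
  (20 − 24.4709)²/24.4709 = 0.8168
  (38 − 29.2961)²/29.2961 = 2.5859
  (13 − 17.2330)²/17.2330 = 1.0398
  (44 − 31.3641)²/31.3641 = 5.0907
  (29 − 37.5485)²/37.5485 = 1.9462
  (18 − 22.0874)²/22.0874 = 0.7564
χ² = 4.3961 + 0.0013 + 6.4824 + 0.8168 + 2.5859 + 1.0398 + 5.0907 + 1.9462 + 0.7564 = 23.116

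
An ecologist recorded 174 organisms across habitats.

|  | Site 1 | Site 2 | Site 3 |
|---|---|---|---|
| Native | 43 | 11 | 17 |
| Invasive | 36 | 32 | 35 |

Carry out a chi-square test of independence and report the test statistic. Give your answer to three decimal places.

11.615

Row totals: 71, 103. Column totals: 79, 43, 52. Grand total N = 174.
Expected counts (row total × column total / N):
  Native, Site 1: 71×79/174 = 32.2356
  Native, Site 2: 71×43/174 = 17.5460
  Native, Site 3: 71×52/174 = 21.2184
  Invasive, Site 1: 103×79/174 = 46.7644
  Invasive, Site 2: 103×43/174 = 25.4540
  Invasive, Site 3: 103×52/174 = 30.7816
Contributions (O − E)²/E:
  (43 − 32.2356)²/32.2356 = 3.5945
  (11 − 17.5460)²/17.5460 = 2.4422
  (17 − 21.2184)²/21.2184 = 0.8387
  (36 − 46.7644)²/46.7644 = 2.4778
  (32 − 25.4540)²/25.4540 = 1.6834
  (35 − 30.7816)²/30.7816 = 0.5781
χ² = 3.5945 + 2.4422 + 0.8387 + 2.4778 + 1.6834 + 0.5781 = 11.615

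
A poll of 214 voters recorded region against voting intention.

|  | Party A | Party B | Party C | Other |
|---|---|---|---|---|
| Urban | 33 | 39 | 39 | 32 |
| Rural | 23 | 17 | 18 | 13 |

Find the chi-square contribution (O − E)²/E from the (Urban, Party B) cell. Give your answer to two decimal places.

Row total (Urban) = 143; column total (Party B) = 56; N = 214.
Expected count E = 143 × 56 / 214 = 37.421.
Contribution = (O − E)²/E = (39 − 37.421)² / 37.421 = 0.07.

0.07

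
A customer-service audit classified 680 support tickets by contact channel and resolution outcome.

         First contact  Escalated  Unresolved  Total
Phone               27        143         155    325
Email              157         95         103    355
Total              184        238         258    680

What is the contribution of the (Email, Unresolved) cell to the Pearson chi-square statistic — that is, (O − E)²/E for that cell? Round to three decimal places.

7.457

Row total (Email) = 355; column total (Unresolved) = 258; N = 680.
Expected count E = 355 × 258 / 680 = 134.69118.
Contribution = (O − E)²/E = (103 − 134.69118)² / 134.69118 = 7.457.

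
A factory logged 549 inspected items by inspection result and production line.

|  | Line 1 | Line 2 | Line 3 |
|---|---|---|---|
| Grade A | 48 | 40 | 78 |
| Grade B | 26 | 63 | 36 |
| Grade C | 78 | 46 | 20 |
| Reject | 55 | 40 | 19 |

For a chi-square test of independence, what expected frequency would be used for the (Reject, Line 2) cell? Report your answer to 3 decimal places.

39.246

Row total (Reject) = 114; column total (Line 2) = 189; grand total N = 549.
Expected count = (row total × column total) / N = 114 × 189 / 549 = 39.246.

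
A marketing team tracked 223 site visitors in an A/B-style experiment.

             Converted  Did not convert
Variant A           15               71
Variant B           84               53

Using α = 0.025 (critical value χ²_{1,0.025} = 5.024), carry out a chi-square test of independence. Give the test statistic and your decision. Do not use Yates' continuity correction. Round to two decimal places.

41.19; reject H₀

Row totals: 86, 137. Column totals: 99, 124. Grand total N = 223.
Expected counts (row total × column total / N):
  Variant A, Converted: 86×99/223 = 38.1794
  Variant A, Did not convert: 86×124/223 = 47.8206
  Variant B, Converted: 137×99/223 = 60.8206
  Variant B, Did not convert: 137×124/223 = 76.1794
Contributions (O − E)²/E:
  (15 − 38.1794)²/38.1794 = 14.0726
  (71 − 47.8206)²/47.8206 = 11.2354
  (84 − 60.8206)²/60.8206 = 8.8339
  (53 − 76.1794)²/76.1794 = 7.0529
χ² = 14.0726 + 11.2354 + 8.8339 + 7.0529 = 41.19
df = (2−1)(2−1) = 1. Since 41.19 > 5.024, reject the null hypothesis of independence at α = 0.025.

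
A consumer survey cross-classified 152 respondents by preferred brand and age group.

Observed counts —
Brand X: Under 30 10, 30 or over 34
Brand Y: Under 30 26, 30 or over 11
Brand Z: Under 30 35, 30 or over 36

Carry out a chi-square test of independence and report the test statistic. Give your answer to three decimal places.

Row totals: 44, 37, 71. Column totals: 71, 81. Grand total N = 152.
Expected counts (row total × column total / N):
  Brand X, Under 30: 44×71/152 = 20.5526
  Brand X, 30 or over: 44×81/152 = 23.4474
  Brand Y, Under 30: 37×71/152 = 17.2829
  Brand Y, 30 or over: 37×81/152 = 19.7171
  Brand Z, Under 30: 71×71/152 = 33.1645
  Brand Z, 30 or over: 71×81/152 = 37.8355
Contributions (O − E)²/E:
  (10 − 20.5526)²/20.5526 = 5.4182
  (34 − 23.4474)²/23.4474 = 4.7492
  (26 − 17.2829)²/17.2829 = 4.3967
  (11 − 19.7171)²/19.7171 = 3.8539
  (35 − 33.1645)²/33.1645 = 0.1016
  (36 − 37.8355)²/37.8355 = 0.0890
χ² = 5.4182 + 4.7492 + 4.3967 + 3.8539 + 0.1016 + 0.0890 = 18.609

18.609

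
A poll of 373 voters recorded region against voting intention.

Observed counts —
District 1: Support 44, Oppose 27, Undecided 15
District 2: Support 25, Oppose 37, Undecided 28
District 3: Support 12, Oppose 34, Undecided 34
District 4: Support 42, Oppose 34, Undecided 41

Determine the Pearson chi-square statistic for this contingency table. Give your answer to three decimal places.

Row totals: 86, 90, 80, 117. Column totals: 123, 132, 118. Grand total N = 373.
Expected counts (row total × column total / N):
  District 1, Support: 86×123/373 = 28.3592
  District 1, Oppose: 86×132/373 = 30.4343
  District 1, Undecided: 86×118/373 = 27.2064
  District 2, Support: 90×123/373 = 29.6783
  District 2, Oppose: 90×132/373 = 31.8499
  District 2, Undecided: 90×118/373 = 28.4718
  District 3, Support: 80×123/373 = 26.3807
  District 3, Oppose: 80×132/373 = 28.3110
  District 3, Undecided: 80×118/373 = 25.3083
  District 4, Support: 117×123/373 = 38.5818
  District 4, Oppose: 117×132/373 = 41.4048
  District 4, Undecided: 117×118/373 = 37.0134
Contributions (O − E)²/E:
  (44 − 28.3592)²/28.3592 = 8.6263
  (27 − 30.4343)²/30.4343 = 0.3875
  (15 − 27.2064)²/27.2064 = 5.4765
  (25 − 29.6783)²/29.6783 = 0.7375
  (37 − 31.8499)²/31.8499 = 0.8328
  (28 − 28.4718)²/28.4718 = 0.0078
  (12 − 26.3807)²/26.3807 = 7.8392
  (34 − 28.3110)²/28.3110 = 1.1432
  (34 − 25.3083)²/25.3083 = 2.9850
  (42 − 38.5818)²/38.5818 = 0.3028
  (34 − 41.4048)²/41.4048 = 1.3243
  (41 − 37.0134)²/37.0134 = 0.4294
χ² = 8.6263 + 0.3875 + 5.4765 + 0.7375 + 0.8328 + 0.0078 + 7.8392 + 1.1432 + 2.9850 + 0.3028 + 1.3243 + 0.4294 = 30.092

30.092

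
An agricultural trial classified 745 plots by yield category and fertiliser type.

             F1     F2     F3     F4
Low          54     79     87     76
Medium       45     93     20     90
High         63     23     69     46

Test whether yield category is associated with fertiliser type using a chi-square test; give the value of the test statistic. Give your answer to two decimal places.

Row totals: 296, 248, 201. Column totals: 162, 195, 176, 212. Grand total N = 745.
Expected counts (row total × column total / N):
  Low, F1: 296×162/745 = 64.365
  Low, F2: 296×195/745 = 77.477
  Low, F3: 296×176/745 = 69.928
  Low, F4: 296×212/745 = 84.231
  Medium, F1: 248×162/745 = 53.928
  Medium, F2: 248×195/745 = 64.913
  Medium, F3: 248×176/745 = 58.588
  Medium, F4: 248×212/745 = 70.572
  High, F1: 201×162/745 = 43.707
  High, F2: 201×195/745 = 52.611
  High, F3: 201×176/745 = 47.485
  High, F4: 201×212/745 = 57.197
Contributions (O − E)²/E:
  (54 − 64.365)²/64.365 = 1.6691
  (79 − 77.477)²/77.477 = 0.0299
  (87 − 69.928)²/69.928 = 4.1679
  (76 − 84.231)²/84.231 = 0.8043
  (45 − 53.928)²/53.928 = 1.4781
  (93 − 64.913)²/64.913 = 12.1529
  (20 − 58.588)²/58.588 = 25.4153
  (90 − 70.572)²/70.572 = 5.3484
  (63 − 43.707)²/43.707 = 8.5163
  (23 − 52.611)²/52.611 = 16.6659
  (69 − 47.485)²/47.485 = 9.7482
  (46 − 57.197)²/57.197 = 2.1919
χ² = 1.6691 + 0.0299 + 4.1679 + 0.8043 + 1.4781 + 12.1529 + 25.4153 + 5.3484 + 8.5163 + 16.6659 + 9.7482 + 2.1919 = 88.19

88.19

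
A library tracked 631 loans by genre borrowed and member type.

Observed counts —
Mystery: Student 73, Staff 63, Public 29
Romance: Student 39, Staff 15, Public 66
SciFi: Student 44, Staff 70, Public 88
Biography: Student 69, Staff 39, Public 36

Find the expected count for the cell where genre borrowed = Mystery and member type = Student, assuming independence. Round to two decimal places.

58.84

Row total (Mystery) = 165; column total (Student) = 225; grand total N = 631.
Expected count = (row total × column total) / N = 165 × 225 / 631 = 58.84.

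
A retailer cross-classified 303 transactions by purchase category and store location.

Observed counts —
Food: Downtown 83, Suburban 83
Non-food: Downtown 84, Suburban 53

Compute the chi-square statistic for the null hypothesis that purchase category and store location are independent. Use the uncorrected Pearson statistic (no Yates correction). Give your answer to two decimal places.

3.88

Row totals: 166, 137. Column totals: 167, 136. Grand total N = 303.
Expected counts (row total × column total / N):
  Food, Downtown: 166×167/303 = 91.4917
  Food, Suburban: 166×136/303 = 74.5083
  Non-food, Downtown: 137×167/303 = 75.5083
  Non-food, Suburban: 137×136/303 = 61.4917
Contributions (O − E)²/E:
  (83 − 91.4917)²/91.4917 = 0.7881
  (83 − 74.5083)²/74.5083 = 0.9678
  (84 − 75.5083)²/75.5083 = 0.9550
  (53 − 61.4917)²/61.4917 = 1.1727
χ² = 0.7881 + 0.9678 + 0.9550 + 1.1727 = 3.88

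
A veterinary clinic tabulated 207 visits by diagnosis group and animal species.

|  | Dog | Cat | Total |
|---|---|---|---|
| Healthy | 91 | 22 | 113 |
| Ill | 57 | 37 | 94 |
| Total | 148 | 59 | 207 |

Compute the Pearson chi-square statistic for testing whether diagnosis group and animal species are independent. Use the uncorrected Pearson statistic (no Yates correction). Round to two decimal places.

9.96

Grand total N = 207.
Expected counts (row total × column total / N):
  Healthy, Dog: 113×148/207 = 80.792
  Healthy, Cat: 113×59/207 = 32.208
  Ill, Dog: 94×148/207 = 67.208
  Ill, Cat: 94×59/207 = 26.792
Contributions (O − E)²/E:
  (91 − 80.792)²/80.792 = 1.2898
  (22 − 32.208)²/32.208 = 3.2353
  (57 − 67.208)²/67.208 = 1.5505
  (37 − 26.792)²/26.792 = 3.8893
χ² = 1.2898 + 3.2353 + 1.5505 + 3.8893 = 9.96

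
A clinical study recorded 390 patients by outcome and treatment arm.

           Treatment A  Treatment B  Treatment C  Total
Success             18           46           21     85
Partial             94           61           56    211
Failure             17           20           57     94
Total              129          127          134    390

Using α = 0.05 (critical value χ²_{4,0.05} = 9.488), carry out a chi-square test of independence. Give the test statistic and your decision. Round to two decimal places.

60.05; reject H₀

Grand total N = 390.
Expected counts (row total × column total / N):
  Success, Treatment A: 85×129/390 = 28.115
  Success, Treatment B: 85×127/390 = 27.679
  Success, Treatment C: 85×134/390 = 29.205
  Partial, Treatment A: 211×129/390 = 69.792
  Partial, Treatment B: 211×127/390 = 68.710
  Partial, Treatment C: 211×134/390 = 72.497
  Failure, Treatment A: 94×129/390 = 31.092
  Failure, Treatment B: 94×127/390 = 30.610
  Failure, Treatment C: 94×134/390 = 32.297
Contributions (O − E)²/E:
  (18 − 28.115)²/28.115 = 3.6391
  (46 − 27.679)²/27.679 = 12.1268
  (21 − 29.205)²/29.205 = 2.3052
  (94 − 69.792)²/69.792 = 8.3968
  (61 − 68.710)²/68.710 = 0.8651
  (56 − 72.497)²/72.497 = 3.7540
  (17 − 31.092)²/31.092 = 6.3870
  (20 − 30.610)²/30.610 = 3.6776
  (57 − 32.297)²/32.297 = 18.8946
χ² = 3.6391 + 12.1268 + 2.3052 + 8.3968 + 0.8651 + 3.7540 + 6.3870 + 3.6776 + 18.8946 = 60.05
df = (3−1)(3−1) = 4. Since 60.05 > 9.488, reject the null hypothesis of independence at α = 0.05.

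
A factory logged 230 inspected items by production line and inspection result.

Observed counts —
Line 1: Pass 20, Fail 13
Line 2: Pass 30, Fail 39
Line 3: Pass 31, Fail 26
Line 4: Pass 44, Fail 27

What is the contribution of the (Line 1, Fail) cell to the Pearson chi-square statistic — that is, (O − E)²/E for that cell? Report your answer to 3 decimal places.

Row total (Line 1) = 33; column total (Fail) = 105; N = 230.
Expected count E = 33 × 105 / 230 = 15.0652.
Contribution = (O − E)²/E = (13 − 15.0652)² / 15.0652 = 0.283.

0.283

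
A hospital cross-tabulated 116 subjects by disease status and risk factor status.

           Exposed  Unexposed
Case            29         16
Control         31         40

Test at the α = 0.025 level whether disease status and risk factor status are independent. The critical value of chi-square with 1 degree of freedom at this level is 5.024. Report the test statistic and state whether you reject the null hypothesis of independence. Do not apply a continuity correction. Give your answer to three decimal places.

Row totals: 45, 71. Column totals: 60, 56. Grand total N = 116.
Expected counts (row total × column total / N):
  Case, Exposed: 45×60/116 = 23.2759
  Case, Unexposed: 45×56/116 = 21.7241
  Control, Exposed: 71×60/116 = 36.7241
  Control, Unexposed: 71×56/116 = 34.2759
Contributions (O − E)²/E:
  (29 − 23.2759)²/23.2759 = 1.4077
  (16 − 21.7241)²/21.7241 = 1.5082
  (31 − 36.7241)²/36.7241 = 0.8922
  (40 − 34.2759)²/34.2759 = 0.9559
χ² = 1.4077 + 1.5082 + 0.8922 + 0.9559 = 4.764
df = (2−1)(2−1) = 1. Since 4.764 < 5.024, fail to reject the null hypothesis of independence at α = 0.025.

4.764; fail to reject H₀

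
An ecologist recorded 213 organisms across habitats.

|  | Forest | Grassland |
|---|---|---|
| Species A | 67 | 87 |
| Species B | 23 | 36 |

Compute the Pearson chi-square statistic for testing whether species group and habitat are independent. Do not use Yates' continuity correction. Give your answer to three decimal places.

Row totals: 154, 59. Column totals: 90, 123. Grand total N = 213.
Expected counts (row total × column total / N):
  Species A, Forest: 154×90/213 = 65.0704
  Species A, Grassland: 154×123/213 = 88.9296
  Species B, Forest: 59×90/213 = 24.9296
  Species B, Grassland: 59×123/213 = 34.0704
Contributions (O − E)²/E:
  (67 − 65.0704)²/65.0704 = 0.0572
  (87 − 88.9296)²/88.9296 = 0.0419
  (23 − 24.9296)²/24.9296 = 0.1494
  (36 − 34.0704)²/34.0704 = 0.1093
χ² = 0.0572 + 0.0419 + 0.1494 + 0.1093 = 0.358

0.358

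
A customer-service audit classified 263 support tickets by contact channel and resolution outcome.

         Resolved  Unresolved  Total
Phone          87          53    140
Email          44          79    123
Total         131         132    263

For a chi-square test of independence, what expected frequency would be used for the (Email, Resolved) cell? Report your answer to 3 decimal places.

61.266

Row total (Email) = 123; column total (Resolved) = 131; grand total N = 263.
Expected count = (row total × column total) / N = 123 × 131 / 263 = 61.266.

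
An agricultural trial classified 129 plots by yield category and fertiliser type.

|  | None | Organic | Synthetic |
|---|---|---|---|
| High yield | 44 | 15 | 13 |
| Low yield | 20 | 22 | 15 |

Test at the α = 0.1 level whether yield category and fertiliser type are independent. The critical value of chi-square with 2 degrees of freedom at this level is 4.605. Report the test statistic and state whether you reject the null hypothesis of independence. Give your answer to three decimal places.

8.843; reject H₀

Row totals: 72, 57. Column totals: 64, 37, 28. Grand total N = 129.
Expected counts (row total × column total / N):
  High yield, None: 72×64/129 = 35.7209
  High yield, Organic: 72×37/129 = 20.6512
  High yield, Synthetic: 72×28/129 = 15.6279
  Low yield, None: 57×64/129 = 28.2791
  Low yield, Organic: 57×37/129 = 16.3488
  Low yield, Synthetic: 57×28/129 = 12.3721
Contributions (O − E)²/E:
  (44 − 35.7209)²/35.7209 = 1.9189
  (15 − 20.6512)²/20.6512 = 1.5465
  (13 − 15.6279)²/15.6279 = 0.4419
  (20 − 28.2791)²/28.2791 = 2.4238
  (22 − 16.3488)²/16.3488 = 1.9534
  (15 − 12.3721)²/12.3721 = 0.5582
χ² = 1.9189 + 1.5465 + 0.4419 + 2.4238 + 1.9534 + 0.5582 = 8.843
df = (2−1)(3−1) = 2. Since 8.843 > 4.605, reject the null hypothesis of independence at α = 0.1.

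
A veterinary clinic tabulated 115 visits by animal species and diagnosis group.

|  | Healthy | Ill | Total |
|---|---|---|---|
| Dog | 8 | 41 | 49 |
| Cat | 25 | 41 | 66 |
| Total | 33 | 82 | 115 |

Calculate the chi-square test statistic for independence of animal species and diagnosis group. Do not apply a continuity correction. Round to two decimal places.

Grand total N = 115.
Expected counts (row total × column total / N):
  Dog, Healthy: 49×33/115 = 14.061
  Dog, Ill: 49×82/115 = 34.939
  Cat, Healthy: 66×33/115 = 18.939
  Cat, Ill: 66×82/115 = 47.061
Contributions (O − E)²/E:
  (8 − 14.061)²/14.061 = 2.6126
  (41 − 34.939)²/34.939 = 1.0514
  (25 − 18.939)²/18.939 = 1.9397
  (41 − 47.061)²/47.061 = 0.7806
χ² = 2.6126 + 1.0514 + 1.9397 + 0.7806 = 6.38

6.38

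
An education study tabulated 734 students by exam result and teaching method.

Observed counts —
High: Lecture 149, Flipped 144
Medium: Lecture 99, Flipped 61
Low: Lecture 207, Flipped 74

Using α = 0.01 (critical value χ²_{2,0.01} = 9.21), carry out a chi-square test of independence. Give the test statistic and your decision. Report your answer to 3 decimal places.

31.680; reject H₀

Row totals: 293, 160, 281. Column totals: 455, 279. Grand total N = 734.
Expected counts (row total × column total / N):
  High, Lecture: 293×455/734 = 181.6281
  High, Flipped: 293×279/734 = 111.3719
  Medium, Lecture: 160×455/734 = 99.1826
  Medium, Flipped: 160×279/734 = 60.8174
  Low, Lecture: 281×455/734 = 174.1894
  Low, Flipped: 281×279/734 = 106.8106
Contributions (O − E)²/E:
  (149 − 181.6281)²/181.6281 = 5.8614
  (144 − 111.3719)²/111.3719 = 9.5589
  (99 − 99.1826)²/99.1826 = 0.0003
  (61 − 60.8174)²/60.8174 = 0.0005
  (207 − 174.1894)²/174.1894 = 6.1803
  (74 − 106.8106)²/106.8106 = 10.0789
χ² = 5.8614 + 9.5589 + 0.0003 + 0.0005 + 6.1803 + 10.0789 = 31.680
df = (3−1)(2−1) = 2. Since 31.680 > 9.21, reject the null hypothesis of independence at α = 0.01.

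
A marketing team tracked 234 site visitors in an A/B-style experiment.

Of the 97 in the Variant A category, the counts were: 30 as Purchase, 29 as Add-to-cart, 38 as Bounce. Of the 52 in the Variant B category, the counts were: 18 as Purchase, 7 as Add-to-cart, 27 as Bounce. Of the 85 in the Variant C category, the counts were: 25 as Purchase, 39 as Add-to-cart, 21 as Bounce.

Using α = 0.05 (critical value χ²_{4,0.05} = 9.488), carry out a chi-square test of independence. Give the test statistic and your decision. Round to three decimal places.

Row totals: 97, 52, 85. Column totals: 73, 75, 86. Grand total N = 234.
Expected counts (row total × column total / N):
  Variant A, Purchase: 97×73/234 = 30.2607
  Variant A, Add-to-cart: 97×75/234 = 31.0897
  Variant A, Bounce: 97×86/234 = 35.6496
  Variant B, Purchase: 52×73/234 = 16.2222
  Variant B, Add-to-cart: 52×75/234 = 16.6667
  Variant B, Bounce: 52×86/234 = 19.1111
  Variant C, Purchase: 85×73/234 = 26.5171
  Variant C, Add-to-cart: 85×75/234 = 27.2436
  Variant C, Bounce: 85×86/234 = 31.2393
Contributions (O − E)²/E:
  (30 − 30.2607)²/30.2607 = 0.0022
  (29 − 31.0897)²/31.0897 = 0.1405
  (38 − 35.6496)²/35.6496 = 0.1550
  (18 − 16.2222)²/16.2222 = 0.1948
  (7 − 16.6667)²/16.6667 = 5.6067
  (27 − 19.1111)²/19.1111 = 3.2565
  (25 − 26.5171)²/26.5171 = 0.0868
  (39 − 27.2436)²/27.2436 = 5.0732
  (21 − 31.2393)²/31.2393 = 3.3561
χ² = 0.0022 + 0.1405 + 0.1550 + 0.1948 + 5.6067 + 3.2565 + 0.0868 + 5.0732 + 3.3561 = 17.872
df = (3−1)(3−1) = 4. Since 17.872 > 9.488, reject the null hypothesis of independence at α = 0.05.

17.872; reject H₀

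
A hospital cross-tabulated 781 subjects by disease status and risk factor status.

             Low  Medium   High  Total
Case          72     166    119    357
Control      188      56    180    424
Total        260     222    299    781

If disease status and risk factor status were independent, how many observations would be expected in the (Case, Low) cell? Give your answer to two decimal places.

118.85

Row total (Case) = 357; column total (Low) = 260; grand total N = 781.
Expected count = (row total × column total) / N = 357 × 260 / 781 = 118.85.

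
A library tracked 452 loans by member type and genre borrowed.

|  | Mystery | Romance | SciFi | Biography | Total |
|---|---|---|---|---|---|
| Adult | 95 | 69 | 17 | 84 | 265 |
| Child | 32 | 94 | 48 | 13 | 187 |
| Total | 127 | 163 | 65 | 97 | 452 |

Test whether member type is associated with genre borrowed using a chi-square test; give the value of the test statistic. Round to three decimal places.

Grand total N = 452.
Expected counts (row total × column total / N):
  Adult, Mystery: 265×127/452 = 74.4580
  Adult, Romance: 265×163/452 = 95.5642
  Adult, SciFi: 265×65/452 = 38.1084
  Adult, Biography: 265×97/452 = 56.8695
  Child, Mystery: 187×127/452 = 52.5420
  Child, Romance: 187×163/452 = 67.4358
  Child, SciFi: 187×65/452 = 26.8916
  Child, Biography: 187×97/452 = 40.1305
Contributions (O − E)²/E:
  (95 − 74.4580)²/74.4580 = 5.6673
  (69 − 95.5642)²/95.5642 = 7.3841
  (17 − 38.1084)²/38.1084 = 11.6920
  (84 − 56.8695)²/56.8695 = 12.9430
  (32 − 52.5420)²/52.5420 = 8.0312
  (94 − 67.4358)²/67.4358 = 10.4641
  (48 − 26.8916)²/26.8916 = 16.5689
  (13 − 40.1305)²/40.1305 = 18.3418
χ² = 5.6673 + 7.3841 + 11.6920 + 12.9430 + 8.0312 + 10.4641 + 16.5689 + 18.3418 = 91.092

91.092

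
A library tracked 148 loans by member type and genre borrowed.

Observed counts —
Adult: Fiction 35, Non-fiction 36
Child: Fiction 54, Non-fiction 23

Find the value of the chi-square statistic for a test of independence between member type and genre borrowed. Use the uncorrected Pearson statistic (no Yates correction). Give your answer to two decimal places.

Row totals: 71, 77. Column totals: 89, 59. Grand total N = 148.
Expected counts (row total × column total / N):
  Adult, Fiction: 71×89/148 = 42.696
  Adult, Non-fiction: 71×59/148 = 28.304
  Child, Fiction: 77×89/148 = 46.304
  Child, Non-fiction: 77×59/148 = 30.696
Contributions (O − E)²/E:
  (35 − 42.696)²/42.696 = 1.3872
  (36 − 28.304)²/28.304 = 2.0926
  (54 − 46.304)²/46.304 = 1.2791
  (23 − 30.696)²/30.696 = 1.9295
χ² = 1.3872 + 2.0926 + 1.2791 + 1.9295 = 6.69

6.69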